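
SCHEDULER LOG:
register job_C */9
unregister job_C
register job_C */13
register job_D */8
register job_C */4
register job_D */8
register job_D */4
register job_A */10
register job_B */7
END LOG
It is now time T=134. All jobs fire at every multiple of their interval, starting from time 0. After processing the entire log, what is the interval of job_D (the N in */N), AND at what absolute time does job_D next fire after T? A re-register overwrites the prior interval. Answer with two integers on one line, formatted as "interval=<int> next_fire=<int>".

Op 1: register job_C */9 -> active={job_C:*/9}
Op 2: unregister job_C -> active={}
Op 3: register job_C */13 -> active={job_C:*/13}
Op 4: register job_D */8 -> active={job_C:*/13, job_D:*/8}
Op 5: register job_C */4 -> active={job_C:*/4, job_D:*/8}
Op 6: register job_D */8 -> active={job_C:*/4, job_D:*/8}
Op 7: register job_D */4 -> active={job_C:*/4, job_D:*/4}
Op 8: register job_A */10 -> active={job_A:*/10, job_C:*/4, job_D:*/4}
Op 9: register job_B */7 -> active={job_A:*/10, job_B:*/7, job_C:*/4, job_D:*/4}
Final interval of job_D = 4
Next fire of job_D after T=134: (134//4+1)*4 = 136

Answer: interval=4 next_fire=136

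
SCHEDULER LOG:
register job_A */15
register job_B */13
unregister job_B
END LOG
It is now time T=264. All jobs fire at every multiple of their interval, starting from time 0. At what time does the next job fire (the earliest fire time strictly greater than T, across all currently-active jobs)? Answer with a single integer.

Answer: 270

Derivation:
Op 1: register job_A */15 -> active={job_A:*/15}
Op 2: register job_B */13 -> active={job_A:*/15, job_B:*/13}
Op 3: unregister job_B -> active={job_A:*/15}
  job_A: interval 15, next fire after T=264 is 270
Earliest fire time = 270 (job job_A)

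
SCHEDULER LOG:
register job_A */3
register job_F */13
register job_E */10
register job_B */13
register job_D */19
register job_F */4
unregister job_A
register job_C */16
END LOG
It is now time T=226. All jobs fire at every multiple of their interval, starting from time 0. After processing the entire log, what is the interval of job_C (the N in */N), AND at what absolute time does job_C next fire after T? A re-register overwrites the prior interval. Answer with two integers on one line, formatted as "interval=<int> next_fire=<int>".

Op 1: register job_A */3 -> active={job_A:*/3}
Op 2: register job_F */13 -> active={job_A:*/3, job_F:*/13}
Op 3: register job_E */10 -> active={job_A:*/3, job_E:*/10, job_F:*/13}
Op 4: register job_B */13 -> active={job_A:*/3, job_B:*/13, job_E:*/10, job_F:*/13}
Op 5: register job_D */19 -> active={job_A:*/3, job_B:*/13, job_D:*/19, job_E:*/10, job_F:*/13}
Op 6: register job_F */4 -> active={job_A:*/3, job_B:*/13, job_D:*/19, job_E:*/10, job_F:*/4}
Op 7: unregister job_A -> active={job_B:*/13, job_D:*/19, job_E:*/10, job_F:*/4}
Op 8: register job_C */16 -> active={job_B:*/13, job_C:*/16, job_D:*/19, job_E:*/10, job_F:*/4}
Final interval of job_C = 16
Next fire of job_C after T=226: (226//16+1)*16 = 240

Answer: interval=16 next_fire=240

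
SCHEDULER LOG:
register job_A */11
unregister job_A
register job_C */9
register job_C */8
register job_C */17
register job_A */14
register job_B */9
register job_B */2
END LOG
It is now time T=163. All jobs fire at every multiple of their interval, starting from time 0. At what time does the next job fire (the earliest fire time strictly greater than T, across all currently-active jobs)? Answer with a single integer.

Op 1: register job_A */11 -> active={job_A:*/11}
Op 2: unregister job_A -> active={}
Op 3: register job_C */9 -> active={job_C:*/9}
Op 4: register job_C */8 -> active={job_C:*/8}
Op 5: register job_C */17 -> active={job_C:*/17}
Op 6: register job_A */14 -> active={job_A:*/14, job_C:*/17}
Op 7: register job_B */9 -> active={job_A:*/14, job_B:*/9, job_C:*/17}
Op 8: register job_B */2 -> active={job_A:*/14, job_B:*/2, job_C:*/17}
  job_A: interval 14, next fire after T=163 is 168
  job_B: interval 2, next fire after T=163 is 164
  job_C: interval 17, next fire after T=163 is 170
Earliest fire time = 164 (job job_B)

Answer: 164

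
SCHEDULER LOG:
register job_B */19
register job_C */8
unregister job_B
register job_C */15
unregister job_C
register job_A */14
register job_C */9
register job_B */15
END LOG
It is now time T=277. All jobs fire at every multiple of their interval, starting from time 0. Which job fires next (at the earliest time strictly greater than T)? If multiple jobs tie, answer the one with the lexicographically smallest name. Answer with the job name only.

Op 1: register job_B */19 -> active={job_B:*/19}
Op 2: register job_C */8 -> active={job_B:*/19, job_C:*/8}
Op 3: unregister job_B -> active={job_C:*/8}
Op 4: register job_C */15 -> active={job_C:*/15}
Op 5: unregister job_C -> active={}
Op 6: register job_A */14 -> active={job_A:*/14}
Op 7: register job_C */9 -> active={job_A:*/14, job_C:*/9}
Op 8: register job_B */15 -> active={job_A:*/14, job_B:*/15, job_C:*/9}
  job_A: interval 14, next fire after T=277 is 280
  job_B: interval 15, next fire after T=277 is 285
  job_C: interval 9, next fire after T=277 is 279
Earliest = 279, winner (lex tiebreak) = job_C

Answer: job_C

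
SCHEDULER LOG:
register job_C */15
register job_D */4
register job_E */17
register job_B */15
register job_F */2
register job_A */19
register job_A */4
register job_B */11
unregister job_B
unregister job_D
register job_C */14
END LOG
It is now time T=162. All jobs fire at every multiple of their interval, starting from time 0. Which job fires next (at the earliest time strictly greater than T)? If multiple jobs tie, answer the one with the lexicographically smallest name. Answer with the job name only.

Op 1: register job_C */15 -> active={job_C:*/15}
Op 2: register job_D */4 -> active={job_C:*/15, job_D:*/4}
Op 3: register job_E */17 -> active={job_C:*/15, job_D:*/4, job_E:*/17}
Op 4: register job_B */15 -> active={job_B:*/15, job_C:*/15, job_D:*/4, job_E:*/17}
Op 5: register job_F */2 -> active={job_B:*/15, job_C:*/15, job_D:*/4, job_E:*/17, job_F:*/2}
Op 6: register job_A */19 -> active={job_A:*/19, job_B:*/15, job_C:*/15, job_D:*/4, job_E:*/17, job_F:*/2}
Op 7: register job_A */4 -> active={job_A:*/4, job_B:*/15, job_C:*/15, job_D:*/4, job_E:*/17, job_F:*/2}
Op 8: register job_B */11 -> active={job_A:*/4, job_B:*/11, job_C:*/15, job_D:*/4, job_E:*/17, job_F:*/2}
Op 9: unregister job_B -> active={job_A:*/4, job_C:*/15, job_D:*/4, job_E:*/17, job_F:*/2}
Op 10: unregister job_D -> active={job_A:*/4, job_C:*/15, job_E:*/17, job_F:*/2}
Op 11: register job_C */14 -> active={job_A:*/4, job_C:*/14, job_E:*/17, job_F:*/2}
  job_A: interval 4, next fire after T=162 is 164
  job_C: interval 14, next fire after T=162 is 168
  job_E: interval 17, next fire after T=162 is 170
  job_F: interval 2, next fire after T=162 is 164
Earliest = 164, winner (lex tiebreak) = job_A

Answer: job_A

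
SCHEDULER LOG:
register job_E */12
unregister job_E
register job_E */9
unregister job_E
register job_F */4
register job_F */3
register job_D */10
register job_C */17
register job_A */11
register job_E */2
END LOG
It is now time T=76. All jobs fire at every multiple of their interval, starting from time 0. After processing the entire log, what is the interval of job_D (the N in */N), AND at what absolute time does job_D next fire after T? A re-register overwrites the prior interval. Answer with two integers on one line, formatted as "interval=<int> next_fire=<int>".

Op 1: register job_E */12 -> active={job_E:*/12}
Op 2: unregister job_E -> active={}
Op 3: register job_E */9 -> active={job_E:*/9}
Op 4: unregister job_E -> active={}
Op 5: register job_F */4 -> active={job_F:*/4}
Op 6: register job_F */3 -> active={job_F:*/3}
Op 7: register job_D */10 -> active={job_D:*/10, job_F:*/3}
Op 8: register job_C */17 -> active={job_C:*/17, job_D:*/10, job_F:*/3}
Op 9: register job_A */11 -> active={job_A:*/11, job_C:*/17, job_D:*/10, job_F:*/3}
Op 10: register job_E */2 -> active={job_A:*/11, job_C:*/17, job_D:*/10, job_E:*/2, job_F:*/3}
Final interval of job_D = 10
Next fire of job_D after T=76: (76//10+1)*10 = 80

Answer: interval=10 next_fire=80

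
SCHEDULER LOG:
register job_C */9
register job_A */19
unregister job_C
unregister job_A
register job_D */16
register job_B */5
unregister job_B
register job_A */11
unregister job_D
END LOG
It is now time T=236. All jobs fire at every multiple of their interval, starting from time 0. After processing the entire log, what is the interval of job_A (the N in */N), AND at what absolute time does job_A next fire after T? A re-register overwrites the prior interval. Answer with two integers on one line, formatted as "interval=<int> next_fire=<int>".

Answer: interval=11 next_fire=242

Derivation:
Op 1: register job_C */9 -> active={job_C:*/9}
Op 2: register job_A */19 -> active={job_A:*/19, job_C:*/9}
Op 3: unregister job_C -> active={job_A:*/19}
Op 4: unregister job_A -> active={}
Op 5: register job_D */16 -> active={job_D:*/16}
Op 6: register job_B */5 -> active={job_B:*/5, job_D:*/16}
Op 7: unregister job_B -> active={job_D:*/16}
Op 8: register job_A */11 -> active={job_A:*/11, job_D:*/16}
Op 9: unregister job_D -> active={job_A:*/11}
Final interval of job_A = 11
Next fire of job_A after T=236: (236//11+1)*11 = 242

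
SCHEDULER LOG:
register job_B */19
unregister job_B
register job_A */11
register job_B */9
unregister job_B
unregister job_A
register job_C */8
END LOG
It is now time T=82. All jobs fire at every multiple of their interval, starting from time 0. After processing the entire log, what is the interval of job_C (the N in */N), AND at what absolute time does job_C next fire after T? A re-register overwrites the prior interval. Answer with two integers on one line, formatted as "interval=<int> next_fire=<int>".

Answer: interval=8 next_fire=88

Derivation:
Op 1: register job_B */19 -> active={job_B:*/19}
Op 2: unregister job_B -> active={}
Op 3: register job_A */11 -> active={job_A:*/11}
Op 4: register job_B */9 -> active={job_A:*/11, job_B:*/9}
Op 5: unregister job_B -> active={job_A:*/11}
Op 6: unregister job_A -> active={}
Op 7: register job_C */8 -> active={job_C:*/8}
Final interval of job_C = 8
Next fire of job_C after T=82: (82//8+1)*8 = 88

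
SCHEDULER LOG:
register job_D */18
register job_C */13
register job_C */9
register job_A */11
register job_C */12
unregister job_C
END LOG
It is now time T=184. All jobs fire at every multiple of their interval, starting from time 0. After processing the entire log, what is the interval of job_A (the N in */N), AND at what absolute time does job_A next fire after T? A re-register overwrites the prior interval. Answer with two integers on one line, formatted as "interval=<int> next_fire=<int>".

Op 1: register job_D */18 -> active={job_D:*/18}
Op 2: register job_C */13 -> active={job_C:*/13, job_D:*/18}
Op 3: register job_C */9 -> active={job_C:*/9, job_D:*/18}
Op 4: register job_A */11 -> active={job_A:*/11, job_C:*/9, job_D:*/18}
Op 5: register job_C */12 -> active={job_A:*/11, job_C:*/12, job_D:*/18}
Op 6: unregister job_C -> active={job_A:*/11, job_D:*/18}
Final interval of job_A = 11
Next fire of job_A after T=184: (184//11+1)*11 = 187

Answer: interval=11 next_fire=187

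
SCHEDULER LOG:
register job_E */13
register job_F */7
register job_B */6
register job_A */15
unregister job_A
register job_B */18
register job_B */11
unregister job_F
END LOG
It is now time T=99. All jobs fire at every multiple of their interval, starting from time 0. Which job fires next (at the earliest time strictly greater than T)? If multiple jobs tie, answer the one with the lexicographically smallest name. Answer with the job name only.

Op 1: register job_E */13 -> active={job_E:*/13}
Op 2: register job_F */7 -> active={job_E:*/13, job_F:*/7}
Op 3: register job_B */6 -> active={job_B:*/6, job_E:*/13, job_F:*/7}
Op 4: register job_A */15 -> active={job_A:*/15, job_B:*/6, job_E:*/13, job_F:*/7}
Op 5: unregister job_A -> active={job_B:*/6, job_E:*/13, job_F:*/7}
Op 6: register job_B */18 -> active={job_B:*/18, job_E:*/13, job_F:*/7}
Op 7: register job_B */11 -> active={job_B:*/11, job_E:*/13, job_F:*/7}
Op 8: unregister job_F -> active={job_B:*/11, job_E:*/13}
  job_B: interval 11, next fire after T=99 is 110
  job_E: interval 13, next fire after T=99 is 104
Earliest = 104, winner (lex tiebreak) = job_E

Answer: job_E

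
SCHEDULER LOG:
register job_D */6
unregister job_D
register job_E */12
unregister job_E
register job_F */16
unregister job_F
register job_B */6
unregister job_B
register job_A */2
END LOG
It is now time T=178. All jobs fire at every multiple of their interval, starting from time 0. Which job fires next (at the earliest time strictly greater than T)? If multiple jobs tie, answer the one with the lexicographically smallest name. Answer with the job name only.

Op 1: register job_D */6 -> active={job_D:*/6}
Op 2: unregister job_D -> active={}
Op 3: register job_E */12 -> active={job_E:*/12}
Op 4: unregister job_E -> active={}
Op 5: register job_F */16 -> active={job_F:*/16}
Op 6: unregister job_F -> active={}
Op 7: register job_B */6 -> active={job_B:*/6}
Op 8: unregister job_B -> active={}
Op 9: register job_A */2 -> active={job_A:*/2}
  job_A: interval 2, next fire after T=178 is 180
Earliest = 180, winner (lex tiebreak) = job_A

Answer: job_A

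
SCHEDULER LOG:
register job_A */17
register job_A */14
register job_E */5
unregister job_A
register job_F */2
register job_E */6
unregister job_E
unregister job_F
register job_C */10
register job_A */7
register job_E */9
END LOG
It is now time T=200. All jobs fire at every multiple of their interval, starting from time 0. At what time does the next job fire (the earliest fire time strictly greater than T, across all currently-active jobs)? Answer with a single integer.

Op 1: register job_A */17 -> active={job_A:*/17}
Op 2: register job_A */14 -> active={job_A:*/14}
Op 3: register job_E */5 -> active={job_A:*/14, job_E:*/5}
Op 4: unregister job_A -> active={job_E:*/5}
Op 5: register job_F */2 -> active={job_E:*/5, job_F:*/2}
Op 6: register job_E */6 -> active={job_E:*/6, job_F:*/2}
Op 7: unregister job_E -> active={job_F:*/2}
Op 8: unregister job_F -> active={}
Op 9: register job_C */10 -> active={job_C:*/10}
Op 10: register job_A */7 -> active={job_A:*/7, job_C:*/10}
Op 11: register job_E */9 -> active={job_A:*/7, job_C:*/10, job_E:*/9}
  job_A: interval 7, next fire after T=200 is 203
  job_C: interval 10, next fire after T=200 is 210
  job_E: interval 9, next fire after T=200 is 207
Earliest fire time = 203 (job job_A)

Answer: 203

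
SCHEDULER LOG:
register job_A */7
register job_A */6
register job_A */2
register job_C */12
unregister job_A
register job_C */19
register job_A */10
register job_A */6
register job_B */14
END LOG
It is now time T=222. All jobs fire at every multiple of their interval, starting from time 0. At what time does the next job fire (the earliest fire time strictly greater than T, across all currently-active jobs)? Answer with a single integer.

Answer: 224

Derivation:
Op 1: register job_A */7 -> active={job_A:*/7}
Op 2: register job_A */6 -> active={job_A:*/6}
Op 3: register job_A */2 -> active={job_A:*/2}
Op 4: register job_C */12 -> active={job_A:*/2, job_C:*/12}
Op 5: unregister job_A -> active={job_C:*/12}
Op 6: register job_C */19 -> active={job_C:*/19}
Op 7: register job_A */10 -> active={job_A:*/10, job_C:*/19}
Op 8: register job_A */6 -> active={job_A:*/6, job_C:*/19}
Op 9: register job_B */14 -> active={job_A:*/6, job_B:*/14, job_C:*/19}
  job_A: interval 6, next fire after T=222 is 228
  job_B: interval 14, next fire after T=222 is 224
  job_C: interval 19, next fire after T=222 is 228
Earliest fire time = 224 (job job_B)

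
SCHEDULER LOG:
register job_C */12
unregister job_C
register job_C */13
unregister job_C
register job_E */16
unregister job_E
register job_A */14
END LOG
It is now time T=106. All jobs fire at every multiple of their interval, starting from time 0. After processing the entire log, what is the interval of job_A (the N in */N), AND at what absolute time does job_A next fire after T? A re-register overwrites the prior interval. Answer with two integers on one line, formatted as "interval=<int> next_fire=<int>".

Answer: interval=14 next_fire=112

Derivation:
Op 1: register job_C */12 -> active={job_C:*/12}
Op 2: unregister job_C -> active={}
Op 3: register job_C */13 -> active={job_C:*/13}
Op 4: unregister job_C -> active={}
Op 5: register job_E */16 -> active={job_E:*/16}
Op 6: unregister job_E -> active={}
Op 7: register job_A */14 -> active={job_A:*/14}
Final interval of job_A = 14
Next fire of job_A after T=106: (106//14+1)*14 = 112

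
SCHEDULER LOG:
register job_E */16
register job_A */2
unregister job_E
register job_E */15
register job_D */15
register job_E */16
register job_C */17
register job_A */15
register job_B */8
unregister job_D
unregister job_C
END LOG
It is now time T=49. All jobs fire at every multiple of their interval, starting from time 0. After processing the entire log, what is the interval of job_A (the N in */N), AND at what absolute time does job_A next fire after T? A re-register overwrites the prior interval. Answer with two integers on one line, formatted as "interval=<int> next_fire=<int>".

Op 1: register job_E */16 -> active={job_E:*/16}
Op 2: register job_A */2 -> active={job_A:*/2, job_E:*/16}
Op 3: unregister job_E -> active={job_A:*/2}
Op 4: register job_E */15 -> active={job_A:*/2, job_E:*/15}
Op 5: register job_D */15 -> active={job_A:*/2, job_D:*/15, job_E:*/15}
Op 6: register job_E */16 -> active={job_A:*/2, job_D:*/15, job_E:*/16}
Op 7: register job_C */17 -> active={job_A:*/2, job_C:*/17, job_D:*/15, job_E:*/16}
Op 8: register job_A */15 -> active={job_A:*/15, job_C:*/17, job_D:*/15, job_E:*/16}
Op 9: register job_B */8 -> active={job_A:*/15, job_B:*/8, job_C:*/17, job_D:*/15, job_E:*/16}
Op 10: unregister job_D -> active={job_A:*/15, job_B:*/8, job_C:*/17, job_E:*/16}
Op 11: unregister job_C -> active={job_A:*/15, job_B:*/8, job_E:*/16}
Final interval of job_A = 15
Next fire of job_A after T=49: (49//15+1)*15 = 60

Answer: interval=15 next_fire=60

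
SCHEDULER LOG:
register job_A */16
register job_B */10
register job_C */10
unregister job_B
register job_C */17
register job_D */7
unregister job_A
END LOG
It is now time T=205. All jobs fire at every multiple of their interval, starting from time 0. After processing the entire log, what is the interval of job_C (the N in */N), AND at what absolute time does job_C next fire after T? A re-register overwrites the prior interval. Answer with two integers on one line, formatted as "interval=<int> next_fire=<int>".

Op 1: register job_A */16 -> active={job_A:*/16}
Op 2: register job_B */10 -> active={job_A:*/16, job_B:*/10}
Op 3: register job_C */10 -> active={job_A:*/16, job_B:*/10, job_C:*/10}
Op 4: unregister job_B -> active={job_A:*/16, job_C:*/10}
Op 5: register job_C */17 -> active={job_A:*/16, job_C:*/17}
Op 6: register job_D */7 -> active={job_A:*/16, job_C:*/17, job_D:*/7}
Op 7: unregister job_A -> active={job_C:*/17, job_D:*/7}
Final interval of job_C = 17
Next fire of job_C after T=205: (205//17+1)*17 = 221

Answer: interval=17 next_fire=221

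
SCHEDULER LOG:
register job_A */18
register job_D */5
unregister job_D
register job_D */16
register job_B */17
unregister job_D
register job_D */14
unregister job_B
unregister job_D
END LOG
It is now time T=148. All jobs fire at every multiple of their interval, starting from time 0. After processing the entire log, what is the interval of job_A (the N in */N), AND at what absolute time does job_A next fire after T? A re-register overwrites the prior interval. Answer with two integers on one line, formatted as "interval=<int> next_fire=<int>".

Op 1: register job_A */18 -> active={job_A:*/18}
Op 2: register job_D */5 -> active={job_A:*/18, job_D:*/5}
Op 3: unregister job_D -> active={job_A:*/18}
Op 4: register job_D */16 -> active={job_A:*/18, job_D:*/16}
Op 5: register job_B */17 -> active={job_A:*/18, job_B:*/17, job_D:*/16}
Op 6: unregister job_D -> active={job_A:*/18, job_B:*/17}
Op 7: register job_D */14 -> active={job_A:*/18, job_B:*/17, job_D:*/14}
Op 8: unregister job_B -> active={job_A:*/18, job_D:*/14}
Op 9: unregister job_D -> active={job_A:*/18}
Final interval of job_A = 18
Next fire of job_A after T=148: (148//18+1)*18 = 162

Answer: interval=18 next_fire=162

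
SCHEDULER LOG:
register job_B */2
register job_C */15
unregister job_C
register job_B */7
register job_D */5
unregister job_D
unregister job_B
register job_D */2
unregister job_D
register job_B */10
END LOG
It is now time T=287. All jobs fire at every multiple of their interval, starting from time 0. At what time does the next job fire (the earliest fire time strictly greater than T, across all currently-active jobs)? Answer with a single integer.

Answer: 290

Derivation:
Op 1: register job_B */2 -> active={job_B:*/2}
Op 2: register job_C */15 -> active={job_B:*/2, job_C:*/15}
Op 3: unregister job_C -> active={job_B:*/2}
Op 4: register job_B */7 -> active={job_B:*/7}
Op 5: register job_D */5 -> active={job_B:*/7, job_D:*/5}
Op 6: unregister job_D -> active={job_B:*/7}
Op 7: unregister job_B -> active={}
Op 8: register job_D */2 -> active={job_D:*/2}
Op 9: unregister job_D -> active={}
Op 10: register job_B */10 -> active={job_B:*/10}
  job_B: interval 10, next fire after T=287 is 290
Earliest fire time = 290 (job job_B)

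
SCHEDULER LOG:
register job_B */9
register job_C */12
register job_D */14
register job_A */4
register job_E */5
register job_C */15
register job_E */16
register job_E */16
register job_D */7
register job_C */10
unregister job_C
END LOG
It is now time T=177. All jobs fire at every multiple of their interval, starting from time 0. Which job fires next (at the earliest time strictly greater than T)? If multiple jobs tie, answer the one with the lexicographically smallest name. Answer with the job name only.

Op 1: register job_B */9 -> active={job_B:*/9}
Op 2: register job_C */12 -> active={job_B:*/9, job_C:*/12}
Op 3: register job_D */14 -> active={job_B:*/9, job_C:*/12, job_D:*/14}
Op 4: register job_A */4 -> active={job_A:*/4, job_B:*/9, job_C:*/12, job_D:*/14}
Op 5: register job_E */5 -> active={job_A:*/4, job_B:*/9, job_C:*/12, job_D:*/14, job_E:*/5}
Op 6: register job_C */15 -> active={job_A:*/4, job_B:*/9, job_C:*/15, job_D:*/14, job_E:*/5}
Op 7: register job_E */16 -> active={job_A:*/4, job_B:*/9, job_C:*/15, job_D:*/14, job_E:*/16}
Op 8: register job_E */16 -> active={job_A:*/4, job_B:*/9, job_C:*/15, job_D:*/14, job_E:*/16}
Op 9: register job_D */7 -> active={job_A:*/4, job_B:*/9, job_C:*/15, job_D:*/7, job_E:*/16}
Op 10: register job_C */10 -> active={job_A:*/4, job_B:*/9, job_C:*/10, job_D:*/7, job_E:*/16}
Op 11: unregister job_C -> active={job_A:*/4, job_B:*/9, job_D:*/7, job_E:*/16}
  job_A: interval 4, next fire after T=177 is 180
  job_B: interval 9, next fire after T=177 is 180
  job_D: interval 7, next fire after T=177 is 182
  job_E: interval 16, next fire after T=177 is 192
Earliest = 180, winner (lex tiebreak) = job_A

Answer: job_A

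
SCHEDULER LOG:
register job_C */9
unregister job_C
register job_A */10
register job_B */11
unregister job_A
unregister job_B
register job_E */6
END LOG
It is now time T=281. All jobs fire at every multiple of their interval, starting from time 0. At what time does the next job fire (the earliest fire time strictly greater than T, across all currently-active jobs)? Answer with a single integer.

Answer: 282

Derivation:
Op 1: register job_C */9 -> active={job_C:*/9}
Op 2: unregister job_C -> active={}
Op 3: register job_A */10 -> active={job_A:*/10}
Op 4: register job_B */11 -> active={job_A:*/10, job_B:*/11}
Op 5: unregister job_A -> active={job_B:*/11}
Op 6: unregister job_B -> active={}
Op 7: register job_E */6 -> active={job_E:*/6}
  job_E: interval 6, next fire after T=281 is 282
Earliest fire time = 282 (job job_E)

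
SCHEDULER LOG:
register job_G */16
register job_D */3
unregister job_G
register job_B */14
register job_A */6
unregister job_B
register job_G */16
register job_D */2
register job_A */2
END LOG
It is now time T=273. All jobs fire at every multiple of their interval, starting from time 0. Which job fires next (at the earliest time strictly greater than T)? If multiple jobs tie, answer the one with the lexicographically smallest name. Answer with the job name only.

Op 1: register job_G */16 -> active={job_G:*/16}
Op 2: register job_D */3 -> active={job_D:*/3, job_G:*/16}
Op 3: unregister job_G -> active={job_D:*/3}
Op 4: register job_B */14 -> active={job_B:*/14, job_D:*/3}
Op 5: register job_A */6 -> active={job_A:*/6, job_B:*/14, job_D:*/3}
Op 6: unregister job_B -> active={job_A:*/6, job_D:*/3}
Op 7: register job_G */16 -> active={job_A:*/6, job_D:*/3, job_G:*/16}
Op 8: register job_D */2 -> active={job_A:*/6, job_D:*/2, job_G:*/16}
Op 9: register job_A */2 -> active={job_A:*/2, job_D:*/2, job_G:*/16}
  job_A: interval 2, next fire after T=273 is 274
  job_D: interval 2, next fire after T=273 is 274
  job_G: interval 16, next fire after T=273 is 288
Earliest = 274, winner (lex tiebreak) = job_A

Answer: job_A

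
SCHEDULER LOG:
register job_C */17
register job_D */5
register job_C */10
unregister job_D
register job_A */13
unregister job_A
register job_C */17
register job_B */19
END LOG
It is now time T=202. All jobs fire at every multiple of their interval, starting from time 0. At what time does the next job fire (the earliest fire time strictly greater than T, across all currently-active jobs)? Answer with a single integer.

Answer: 204

Derivation:
Op 1: register job_C */17 -> active={job_C:*/17}
Op 2: register job_D */5 -> active={job_C:*/17, job_D:*/5}
Op 3: register job_C */10 -> active={job_C:*/10, job_D:*/5}
Op 4: unregister job_D -> active={job_C:*/10}
Op 5: register job_A */13 -> active={job_A:*/13, job_C:*/10}
Op 6: unregister job_A -> active={job_C:*/10}
Op 7: register job_C */17 -> active={job_C:*/17}
Op 8: register job_B */19 -> active={job_B:*/19, job_C:*/17}
  job_B: interval 19, next fire after T=202 is 209
  job_C: interval 17, next fire after T=202 is 204
Earliest fire time = 204 (job job_C)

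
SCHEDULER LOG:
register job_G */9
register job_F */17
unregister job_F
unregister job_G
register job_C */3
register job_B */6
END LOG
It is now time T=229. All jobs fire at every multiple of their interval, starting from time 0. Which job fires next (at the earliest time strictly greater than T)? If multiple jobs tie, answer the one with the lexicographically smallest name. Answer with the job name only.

Answer: job_C

Derivation:
Op 1: register job_G */9 -> active={job_G:*/9}
Op 2: register job_F */17 -> active={job_F:*/17, job_G:*/9}
Op 3: unregister job_F -> active={job_G:*/9}
Op 4: unregister job_G -> active={}
Op 5: register job_C */3 -> active={job_C:*/3}
Op 6: register job_B */6 -> active={job_B:*/6, job_C:*/3}
  job_B: interval 6, next fire after T=229 is 234
  job_C: interval 3, next fire after T=229 is 231
Earliest = 231, winner (lex tiebreak) = job_C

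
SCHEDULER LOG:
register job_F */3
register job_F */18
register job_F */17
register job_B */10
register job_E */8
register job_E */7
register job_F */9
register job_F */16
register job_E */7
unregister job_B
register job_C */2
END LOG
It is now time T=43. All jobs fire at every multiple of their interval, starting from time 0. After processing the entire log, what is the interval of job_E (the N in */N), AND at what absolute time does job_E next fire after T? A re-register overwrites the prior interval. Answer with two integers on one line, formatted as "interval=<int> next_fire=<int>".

Op 1: register job_F */3 -> active={job_F:*/3}
Op 2: register job_F */18 -> active={job_F:*/18}
Op 3: register job_F */17 -> active={job_F:*/17}
Op 4: register job_B */10 -> active={job_B:*/10, job_F:*/17}
Op 5: register job_E */8 -> active={job_B:*/10, job_E:*/8, job_F:*/17}
Op 6: register job_E */7 -> active={job_B:*/10, job_E:*/7, job_F:*/17}
Op 7: register job_F */9 -> active={job_B:*/10, job_E:*/7, job_F:*/9}
Op 8: register job_F */16 -> active={job_B:*/10, job_E:*/7, job_F:*/16}
Op 9: register job_E */7 -> active={job_B:*/10, job_E:*/7, job_F:*/16}
Op 10: unregister job_B -> active={job_E:*/7, job_F:*/16}
Op 11: register job_C */2 -> active={job_C:*/2, job_E:*/7, job_F:*/16}
Final interval of job_E = 7
Next fire of job_E after T=43: (43//7+1)*7 = 49

Answer: interval=7 next_fire=49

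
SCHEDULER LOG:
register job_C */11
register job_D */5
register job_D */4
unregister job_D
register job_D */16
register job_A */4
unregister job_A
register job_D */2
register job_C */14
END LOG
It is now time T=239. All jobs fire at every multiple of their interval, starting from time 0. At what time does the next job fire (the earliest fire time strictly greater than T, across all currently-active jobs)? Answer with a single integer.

Op 1: register job_C */11 -> active={job_C:*/11}
Op 2: register job_D */5 -> active={job_C:*/11, job_D:*/5}
Op 3: register job_D */4 -> active={job_C:*/11, job_D:*/4}
Op 4: unregister job_D -> active={job_C:*/11}
Op 5: register job_D */16 -> active={job_C:*/11, job_D:*/16}
Op 6: register job_A */4 -> active={job_A:*/4, job_C:*/11, job_D:*/16}
Op 7: unregister job_A -> active={job_C:*/11, job_D:*/16}
Op 8: register job_D */2 -> active={job_C:*/11, job_D:*/2}
Op 9: register job_C */14 -> active={job_C:*/14, job_D:*/2}
  job_C: interval 14, next fire after T=239 is 252
  job_D: interval 2, next fire after T=239 is 240
Earliest fire time = 240 (job job_D)

Answer: 240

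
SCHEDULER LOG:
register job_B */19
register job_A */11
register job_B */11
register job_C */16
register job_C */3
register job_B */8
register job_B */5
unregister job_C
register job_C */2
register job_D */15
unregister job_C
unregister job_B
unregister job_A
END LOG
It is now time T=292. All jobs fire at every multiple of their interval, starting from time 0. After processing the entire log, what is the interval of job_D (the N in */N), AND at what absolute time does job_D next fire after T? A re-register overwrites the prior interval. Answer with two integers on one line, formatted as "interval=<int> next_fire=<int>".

Answer: interval=15 next_fire=300

Derivation:
Op 1: register job_B */19 -> active={job_B:*/19}
Op 2: register job_A */11 -> active={job_A:*/11, job_B:*/19}
Op 3: register job_B */11 -> active={job_A:*/11, job_B:*/11}
Op 4: register job_C */16 -> active={job_A:*/11, job_B:*/11, job_C:*/16}
Op 5: register job_C */3 -> active={job_A:*/11, job_B:*/11, job_C:*/3}
Op 6: register job_B */8 -> active={job_A:*/11, job_B:*/8, job_C:*/3}
Op 7: register job_B */5 -> active={job_A:*/11, job_B:*/5, job_C:*/3}
Op 8: unregister job_C -> active={job_A:*/11, job_B:*/5}
Op 9: register job_C */2 -> active={job_A:*/11, job_B:*/5, job_C:*/2}
Op 10: register job_D */15 -> active={job_A:*/11, job_B:*/5, job_C:*/2, job_D:*/15}
Op 11: unregister job_C -> active={job_A:*/11, job_B:*/5, job_D:*/15}
Op 12: unregister job_B -> active={job_A:*/11, job_D:*/15}
Op 13: unregister job_A -> active={job_D:*/15}
Final interval of job_D = 15
Next fire of job_D after T=292: (292//15+1)*15 = 300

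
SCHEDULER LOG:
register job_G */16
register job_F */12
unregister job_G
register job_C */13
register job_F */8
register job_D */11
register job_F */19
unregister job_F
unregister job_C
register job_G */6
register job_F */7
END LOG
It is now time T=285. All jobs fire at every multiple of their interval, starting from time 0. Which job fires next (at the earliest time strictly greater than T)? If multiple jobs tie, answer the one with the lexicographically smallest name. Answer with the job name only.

Answer: job_D

Derivation:
Op 1: register job_G */16 -> active={job_G:*/16}
Op 2: register job_F */12 -> active={job_F:*/12, job_G:*/16}
Op 3: unregister job_G -> active={job_F:*/12}
Op 4: register job_C */13 -> active={job_C:*/13, job_F:*/12}
Op 5: register job_F */8 -> active={job_C:*/13, job_F:*/8}
Op 6: register job_D */11 -> active={job_C:*/13, job_D:*/11, job_F:*/8}
Op 7: register job_F */19 -> active={job_C:*/13, job_D:*/11, job_F:*/19}
Op 8: unregister job_F -> active={job_C:*/13, job_D:*/11}
Op 9: unregister job_C -> active={job_D:*/11}
Op 10: register job_G */6 -> active={job_D:*/11, job_G:*/6}
Op 11: register job_F */7 -> active={job_D:*/11, job_F:*/7, job_G:*/6}
  job_D: interval 11, next fire after T=285 is 286
  job_F: interval 7, next fire after T=285 is 287
  job_G: interval 6, next fire after T=285 is 288
Earliest = 286, winner (lex tiebreak) = job_D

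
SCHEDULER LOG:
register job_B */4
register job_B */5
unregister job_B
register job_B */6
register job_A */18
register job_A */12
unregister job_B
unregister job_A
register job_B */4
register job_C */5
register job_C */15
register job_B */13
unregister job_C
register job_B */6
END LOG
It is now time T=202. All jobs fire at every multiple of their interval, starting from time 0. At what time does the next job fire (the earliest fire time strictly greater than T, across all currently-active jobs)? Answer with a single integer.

Answer: 204

Derivation:
Op 1: register job_B */4 -> active={job_B:*/4}
Op 2: register job_B */5 -> active={job_B:*/5}
Op 3: unregister job_B -> active={}
Op 4: register job_B */6 -> active={job_B:*/6}
Op 5: register job_A */18 -> active={job_A:*/18, job_B:*/6}
Op 6: register job_A */12 -> active={job_A:*/12, job_B:*/6}
Op 7: unregister job_B -> active={job_A:*/12}
Op 8: unregister job_A -> active={}
Op 9: register job_B */4 -> active={job_B:*/4}
Op 10: register job_C */5 -> active={job_B:*/4, job_C:*/5}
Op 11: register job_C */15 -> active={job_B:*/4, job_C:*/15}
Op 12: register job_B */13 -> active={job_B:*/13, job_C:*/15}
Op 13: unregister job_C -> active={job_B:*/13}
Op 14: register job_B */6 -> active={job_B:*/6}
  job_B: interval 6, next fire after T=202 is 204
Earliest fire time = 204 (job job_B)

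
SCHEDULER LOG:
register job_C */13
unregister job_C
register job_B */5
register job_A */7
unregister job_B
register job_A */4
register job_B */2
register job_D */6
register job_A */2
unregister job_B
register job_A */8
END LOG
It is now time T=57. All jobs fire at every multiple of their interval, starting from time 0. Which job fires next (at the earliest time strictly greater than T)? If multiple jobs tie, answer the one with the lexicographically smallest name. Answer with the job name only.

Answer: job_D

Derivation:
Op 1: register job_C */13 -> active={job_C:*/13}
Op 2: unregister job_C -> active={}
Op 3: register job_B */5 -> active={job_B:*/5}
Op 4: register job_A */7 -> active={job_A:*/7, job_B:*/5}
Op 5: unregister job_B -> active={job_A:*/7}
Op 6: register job_A */4 -> active={job_A:*/4}
Op 7: register job_B */2 -> active={job_A:*/4, job_B:*/2}
Op 8: register job_D */6 -> active={job_A:*/4, job_B:*/2, job_D:*/6}
Op 9: register job_A */2 -> active={job_A:*/2, job_B:*/2, job_D:*/6}
Op 10: unregister job_B -> active={job_A:*/2, job_D:*/6}
Op 11: register job_A */8 -> active={job_A:*/8, job_D:*/6}
  job_A: interval 8, next fire after T=57 is 64
  job_D: interval 6, next fire after T=57 is 60
Earliest = 60, winner (lex tiebreak) = job_D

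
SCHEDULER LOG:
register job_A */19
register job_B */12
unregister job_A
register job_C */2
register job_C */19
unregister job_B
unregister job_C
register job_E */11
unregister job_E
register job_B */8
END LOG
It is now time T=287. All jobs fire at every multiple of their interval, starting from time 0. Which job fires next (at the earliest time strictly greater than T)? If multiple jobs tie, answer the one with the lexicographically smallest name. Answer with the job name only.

Answer: job_B

Derivation:
Op 1: register job_A */19 -> active={job_A:*/19}
Op 2: register job_B */12 -> active={job_A:*/19, job_B:*/12}
Op 3: unregister job_A -> active={job_B:*/12}
Op 4: register job_C */2 -> active={job_B:*/12, job_C:*/2}
Op 5: register job_C */19 -> active={job_B:*/12, job_C:*/19}
Op 6: unregister job_B -> active={job_C:*/19}
Op 7: unregister job_C -> active={}
Op 8: register job_E */11 -> active={job_E:*/11}
Op 9: unregister job_E -> active={}
Op 10: register job_B */8 -> active={job_B:*/8}
  job_B: interval 8, next fire after T=287 is 288
Earliest = 288, winner (lex tiebreak) = job_B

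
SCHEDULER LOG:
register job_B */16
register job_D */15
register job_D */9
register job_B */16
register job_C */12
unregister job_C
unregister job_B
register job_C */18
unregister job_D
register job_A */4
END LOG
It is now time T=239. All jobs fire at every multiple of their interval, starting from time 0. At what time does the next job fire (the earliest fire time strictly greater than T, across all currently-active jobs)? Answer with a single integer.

Op 1: register job_B */16 -> active={job_B:*/16}
Op 2: register job_D */15 -> active={job_B:*/16, job_D:*/15}
Op 3: register job_D */9 -> active={job_B:*/16, job_D:*/9}
Op 4: register job_B */16 -> active={job_B:*/16, job_D:*/9}
Op 5: register job_C */12 -> active={job_B:*/16, job_C:*/12, job_D:*/9}
Op 6: unregister job_C -> active={job_B:*/16, job_D:*/9}
Op 7: unregister job_B -> active={job_D:*/9}
Op 8: register job_C */18 -> active={job_C:*/18, job_D:*/9}
Op 9: unregister job_D -> active={job_C:*/18}
Op 10: register job_A */4 -> active={job_A:*/4, job_C:*/18}
  job_A: interval 4, next fire after T=239 is 240
  job_C: interval 18, next fire after T=239 is 252
Earliest fire time = 240 (job job_A)

Answer: 240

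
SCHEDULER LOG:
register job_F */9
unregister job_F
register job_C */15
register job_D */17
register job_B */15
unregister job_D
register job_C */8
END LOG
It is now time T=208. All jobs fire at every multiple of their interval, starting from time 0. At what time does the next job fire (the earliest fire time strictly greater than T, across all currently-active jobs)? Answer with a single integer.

Answer: 210

Derivation:
Op 1: register job_F */9 -> active={job_F:*/9}
Op 2: unregister job_F -> active={}
Op 3: register job_C */15 -> active={job_C:*/15}
Op 4: register job_D */17 -> active={job_C:*/15, job_D:*/17}
Op 5: register job_B */15 -> active={job_B:*/15, job_C:*/15, job_D:*/17}
Op 6: unregister job_D -> active={job_B:*/15, job_C:*/15}
Op 7: register job_C */8 -> active={job_B:*/15, job_C:*/8}
  job_B: interval 15, next fire after T=208 is 210
  job_C: interval 8, next fire after T=208 is 216
Earliest fire time = 210 (job job_B)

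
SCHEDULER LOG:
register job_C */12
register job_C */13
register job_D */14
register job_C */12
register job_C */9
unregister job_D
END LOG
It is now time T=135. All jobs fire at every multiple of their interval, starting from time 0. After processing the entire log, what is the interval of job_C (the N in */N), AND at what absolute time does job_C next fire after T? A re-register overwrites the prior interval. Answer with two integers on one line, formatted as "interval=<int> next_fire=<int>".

Answer: interval=9 next_fire=144

Derivation:
Op 1: register job_C */12 -> active={job_C:*/12}
Op 2: register job_C */13 -> active={job_C:*/13}
Op 3: register job_D */14 -> active={job_C:*/13, job_D:*/14}
Op 4: register job_C */12 -> active={job_C:*/12, job_D:*/14}
Op 5: register job_C */9 -> active={job_C:*/9, job_D:*/14}
Op 6: unregister job_D -> active={job_C:*/9}
Final interval of job_C = 9
Next fire of job_C after T=135: (135//9+1)*9 = 144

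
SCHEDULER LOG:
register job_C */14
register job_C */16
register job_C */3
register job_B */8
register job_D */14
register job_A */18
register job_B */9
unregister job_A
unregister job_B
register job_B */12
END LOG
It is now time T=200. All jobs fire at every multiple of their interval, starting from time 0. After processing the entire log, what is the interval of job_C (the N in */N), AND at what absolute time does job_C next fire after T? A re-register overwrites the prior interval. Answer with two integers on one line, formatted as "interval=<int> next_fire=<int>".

Answer: interval=3 next_fire=201

Derivation:
Op 1: register job_C */14 -> active={job_C:*/14}
Op 2: register job_C */16 -> active={job_C:*/16}
Op 3: register job_C */3 -> active={job_C:*/3}
Op 4: register job_B */8 -> active={job_B:*/8, job_C:*/3}
Op 5: register job_D */14 -> active={job_B:*/8, job_C:*/3, job_D:*/14}
Op 6: register job_A */18 -> active={job_A:*/18, job_B:*/8, job_C:*/3, job_D:*/14}
Op 7: register job_B */9 -> active={job_A:*/18, job_B:*/9, job_C:*/3, job_D:*/14}
Op 8: unregister job_A -> active={job_B:*/9, job_C:*/3, job_D:*/14}
Op 9: unregister job_B -> active={job_C:*/3, job_D:*/14}
Op 10: register job_B */12 -> active={job_B:*/12, job_C:*/3, job_D:*/14}
Final interval of job_C = 3
Next fire of job_C after T=200: (200//3+1)*3 = 201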